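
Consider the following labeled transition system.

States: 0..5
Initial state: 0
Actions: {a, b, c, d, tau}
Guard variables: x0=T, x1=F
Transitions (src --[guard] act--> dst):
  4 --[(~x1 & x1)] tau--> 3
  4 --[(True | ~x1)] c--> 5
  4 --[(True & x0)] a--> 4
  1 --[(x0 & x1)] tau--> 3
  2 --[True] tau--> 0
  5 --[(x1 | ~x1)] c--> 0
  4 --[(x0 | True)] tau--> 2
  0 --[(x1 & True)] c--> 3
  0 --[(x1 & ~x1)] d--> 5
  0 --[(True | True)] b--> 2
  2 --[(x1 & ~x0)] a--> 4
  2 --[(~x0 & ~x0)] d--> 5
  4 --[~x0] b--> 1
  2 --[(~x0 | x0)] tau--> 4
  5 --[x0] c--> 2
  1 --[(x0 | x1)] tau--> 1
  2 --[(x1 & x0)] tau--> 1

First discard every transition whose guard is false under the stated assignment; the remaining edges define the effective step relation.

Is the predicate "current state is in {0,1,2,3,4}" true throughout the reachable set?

Answer: INVARIANT VIOLATED at state 5

Analysis:
Safe = {0,1,2,3,4}
Reachable = {0,2,4,5}
  0: safe
  2: safe
  4: safe
  5: outside
witness against invariant: b·tau·c → 5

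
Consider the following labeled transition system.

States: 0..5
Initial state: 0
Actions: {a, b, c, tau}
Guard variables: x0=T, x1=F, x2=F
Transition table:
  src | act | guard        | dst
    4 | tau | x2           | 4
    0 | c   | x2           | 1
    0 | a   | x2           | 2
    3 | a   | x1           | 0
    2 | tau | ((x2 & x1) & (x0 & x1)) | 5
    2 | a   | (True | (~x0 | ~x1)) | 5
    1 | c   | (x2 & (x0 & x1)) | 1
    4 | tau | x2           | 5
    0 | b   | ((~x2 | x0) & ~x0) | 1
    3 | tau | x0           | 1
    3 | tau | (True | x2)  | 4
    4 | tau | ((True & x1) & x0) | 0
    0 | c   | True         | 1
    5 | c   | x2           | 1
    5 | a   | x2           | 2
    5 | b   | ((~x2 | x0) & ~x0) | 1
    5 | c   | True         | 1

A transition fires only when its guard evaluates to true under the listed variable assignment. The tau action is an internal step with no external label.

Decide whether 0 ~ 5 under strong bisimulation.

Refine partition for ~:
  π0 = {{0,1,2,3,4,5}}
  π1 = {{0,5},{1,4},{2},{3}}
Fixed point at round 2; 4 class(es).
[0]={0,5}  [5]={0,5}

Answer: BISIMILAR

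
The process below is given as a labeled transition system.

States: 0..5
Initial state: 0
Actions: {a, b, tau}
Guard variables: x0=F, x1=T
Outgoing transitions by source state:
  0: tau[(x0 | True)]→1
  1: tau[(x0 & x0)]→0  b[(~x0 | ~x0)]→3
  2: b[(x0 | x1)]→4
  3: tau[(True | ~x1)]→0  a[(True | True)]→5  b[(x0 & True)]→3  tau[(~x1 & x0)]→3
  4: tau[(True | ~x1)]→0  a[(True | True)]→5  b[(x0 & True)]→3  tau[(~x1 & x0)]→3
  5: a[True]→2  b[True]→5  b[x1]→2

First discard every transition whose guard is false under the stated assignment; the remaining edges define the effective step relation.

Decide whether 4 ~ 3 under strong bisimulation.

Answer: BISIMILAR

Working:
Bisimulation quotient by refinement:
  π0 = {{0,1,2,3,4,5}}
  π1 = {{0},{1,2},{3,4},{5}}
4 equivalence class(es) (converged in 2)
[4]={3,4}  [3]={3,4}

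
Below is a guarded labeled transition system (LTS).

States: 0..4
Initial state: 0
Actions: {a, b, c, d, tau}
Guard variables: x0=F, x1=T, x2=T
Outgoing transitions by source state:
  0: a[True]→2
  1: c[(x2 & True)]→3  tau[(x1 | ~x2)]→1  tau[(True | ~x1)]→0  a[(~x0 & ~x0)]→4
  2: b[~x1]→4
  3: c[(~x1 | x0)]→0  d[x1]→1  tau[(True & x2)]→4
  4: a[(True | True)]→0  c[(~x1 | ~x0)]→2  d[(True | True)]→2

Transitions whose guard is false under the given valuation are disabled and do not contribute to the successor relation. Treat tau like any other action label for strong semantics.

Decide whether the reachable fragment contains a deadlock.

Answer: DEADLOCK at state 2

Trace:
R = {0,2}
  0: a→2  [1 out]
  2: ∅  [deadlock]
trace reaching 2: a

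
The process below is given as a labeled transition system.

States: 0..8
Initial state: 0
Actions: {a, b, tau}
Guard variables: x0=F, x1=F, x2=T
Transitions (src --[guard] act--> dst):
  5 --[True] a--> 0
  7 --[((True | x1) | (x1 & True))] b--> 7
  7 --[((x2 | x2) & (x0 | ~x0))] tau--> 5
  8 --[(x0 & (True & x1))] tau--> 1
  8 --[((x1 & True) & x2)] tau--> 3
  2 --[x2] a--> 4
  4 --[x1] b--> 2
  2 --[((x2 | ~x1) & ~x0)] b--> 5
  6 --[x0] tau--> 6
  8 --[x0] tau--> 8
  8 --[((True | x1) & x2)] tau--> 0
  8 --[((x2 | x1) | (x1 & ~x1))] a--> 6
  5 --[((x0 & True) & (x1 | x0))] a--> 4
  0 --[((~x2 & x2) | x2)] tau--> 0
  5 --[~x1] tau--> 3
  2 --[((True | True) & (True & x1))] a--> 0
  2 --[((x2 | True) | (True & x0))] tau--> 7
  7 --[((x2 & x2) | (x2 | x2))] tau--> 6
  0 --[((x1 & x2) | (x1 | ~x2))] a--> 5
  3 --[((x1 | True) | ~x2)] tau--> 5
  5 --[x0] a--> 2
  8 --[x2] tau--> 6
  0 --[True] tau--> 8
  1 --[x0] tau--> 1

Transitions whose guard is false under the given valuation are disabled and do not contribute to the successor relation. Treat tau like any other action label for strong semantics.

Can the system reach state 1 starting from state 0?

14 transition(s) survive guard evaluation.
Layer 0: {0}
Layer 1: {8}  now seen {0,8}
Layer 2: {6}  now seen {0,6,8}
Reachable = {0,6,8}

Answer: UNREACHABLE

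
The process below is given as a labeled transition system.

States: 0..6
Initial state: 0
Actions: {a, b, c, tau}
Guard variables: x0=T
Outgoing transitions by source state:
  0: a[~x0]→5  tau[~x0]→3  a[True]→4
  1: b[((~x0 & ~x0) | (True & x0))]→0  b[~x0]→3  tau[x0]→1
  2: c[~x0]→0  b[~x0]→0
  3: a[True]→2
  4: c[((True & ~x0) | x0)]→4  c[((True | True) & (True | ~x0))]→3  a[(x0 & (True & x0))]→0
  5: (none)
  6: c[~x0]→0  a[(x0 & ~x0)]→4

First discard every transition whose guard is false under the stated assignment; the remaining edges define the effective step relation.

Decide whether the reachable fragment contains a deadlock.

R = {0,2,3,4}
  0: a→4  [1 exit(s)]
  2: ∅  [deadlock]
  3: a→2  [1 exit(s)]
  4: a→0  c→3  c→4  [3 exit(s)]
Path to 2: a·c·a

Answer: DEADLOCK at state 2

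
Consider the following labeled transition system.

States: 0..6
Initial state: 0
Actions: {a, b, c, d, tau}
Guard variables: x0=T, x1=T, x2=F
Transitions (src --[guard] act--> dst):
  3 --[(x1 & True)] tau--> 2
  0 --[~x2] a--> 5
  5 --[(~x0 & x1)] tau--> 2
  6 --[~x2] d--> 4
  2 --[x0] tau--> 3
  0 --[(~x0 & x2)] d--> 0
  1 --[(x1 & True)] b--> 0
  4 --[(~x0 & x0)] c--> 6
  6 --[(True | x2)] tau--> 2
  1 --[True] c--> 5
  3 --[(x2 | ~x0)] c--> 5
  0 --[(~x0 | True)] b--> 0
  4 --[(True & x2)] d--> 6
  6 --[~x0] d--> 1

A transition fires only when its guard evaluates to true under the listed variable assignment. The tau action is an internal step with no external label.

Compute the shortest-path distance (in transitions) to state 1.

Answer: UNREACHABLE

Trace:
Layered search for 1:
  depth 0: {0}
  depth 1: {5}
1 never appears.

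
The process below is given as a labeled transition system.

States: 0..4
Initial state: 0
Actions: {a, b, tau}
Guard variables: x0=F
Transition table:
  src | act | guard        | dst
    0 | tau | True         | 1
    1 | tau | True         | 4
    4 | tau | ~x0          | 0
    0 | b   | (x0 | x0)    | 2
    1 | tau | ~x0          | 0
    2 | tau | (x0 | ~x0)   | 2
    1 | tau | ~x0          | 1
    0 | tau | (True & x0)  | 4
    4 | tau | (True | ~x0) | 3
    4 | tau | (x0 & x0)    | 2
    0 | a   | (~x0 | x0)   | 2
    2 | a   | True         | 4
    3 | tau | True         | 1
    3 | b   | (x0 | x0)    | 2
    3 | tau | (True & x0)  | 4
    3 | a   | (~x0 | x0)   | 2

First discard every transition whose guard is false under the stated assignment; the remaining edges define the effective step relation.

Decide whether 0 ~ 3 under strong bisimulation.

Bisimulation quotient by refinement:
  round 0: {{0,1,2,3,4}}
  round 1: {{0,2,3},{1,4}}
  round 2: {{0,3},{1},{2},{4}}
Fixed point at round 3; 4 class(es).
class of 0: {0,3}; class of 3: {0,3}

Answer: BISIMILAR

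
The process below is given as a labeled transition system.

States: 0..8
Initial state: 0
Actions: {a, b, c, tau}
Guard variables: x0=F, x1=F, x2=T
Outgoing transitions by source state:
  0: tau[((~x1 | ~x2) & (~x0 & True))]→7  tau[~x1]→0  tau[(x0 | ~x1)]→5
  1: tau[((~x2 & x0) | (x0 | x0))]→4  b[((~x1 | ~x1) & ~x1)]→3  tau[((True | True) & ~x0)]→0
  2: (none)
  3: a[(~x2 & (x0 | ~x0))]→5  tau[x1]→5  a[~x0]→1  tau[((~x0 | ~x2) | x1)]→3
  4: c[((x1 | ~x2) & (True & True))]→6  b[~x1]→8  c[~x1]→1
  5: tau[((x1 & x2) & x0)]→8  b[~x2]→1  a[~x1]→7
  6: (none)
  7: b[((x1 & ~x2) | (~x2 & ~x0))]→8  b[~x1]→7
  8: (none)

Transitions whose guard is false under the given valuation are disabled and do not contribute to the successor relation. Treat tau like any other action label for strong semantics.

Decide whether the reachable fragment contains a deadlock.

Reach set: {0,5,7}
  0: tau→0  tau→5  tau→7  [3 out]
  5: a→7  [1 out]
  7: b→7  [1 out]

Answer: DEADLOCK-FREE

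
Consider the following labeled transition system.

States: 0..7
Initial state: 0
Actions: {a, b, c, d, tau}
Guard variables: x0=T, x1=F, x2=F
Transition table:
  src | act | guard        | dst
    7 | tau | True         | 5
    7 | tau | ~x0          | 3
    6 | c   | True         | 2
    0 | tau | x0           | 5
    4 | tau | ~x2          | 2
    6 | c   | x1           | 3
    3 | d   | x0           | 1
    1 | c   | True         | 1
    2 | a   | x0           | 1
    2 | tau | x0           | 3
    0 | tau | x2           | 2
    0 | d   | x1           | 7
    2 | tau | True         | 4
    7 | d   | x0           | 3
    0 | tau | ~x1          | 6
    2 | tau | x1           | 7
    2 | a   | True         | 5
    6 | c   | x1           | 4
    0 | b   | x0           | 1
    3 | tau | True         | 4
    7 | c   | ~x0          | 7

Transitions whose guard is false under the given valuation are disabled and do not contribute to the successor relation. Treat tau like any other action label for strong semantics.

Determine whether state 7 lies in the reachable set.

Answer: UNREACHABLE

Analysis:
After dropping false guards: 14 live edges.
Layer 0: {0}
Layer 1: {1,5,6}  cumulative {0,1,5,6}
Layer 2: {2}  cumulative {0,1,2,5,6}
Layer 3: {3,4}  cumulative {0,1,2,3,4,5,6}
R = {0,1,2,3,4,5,6}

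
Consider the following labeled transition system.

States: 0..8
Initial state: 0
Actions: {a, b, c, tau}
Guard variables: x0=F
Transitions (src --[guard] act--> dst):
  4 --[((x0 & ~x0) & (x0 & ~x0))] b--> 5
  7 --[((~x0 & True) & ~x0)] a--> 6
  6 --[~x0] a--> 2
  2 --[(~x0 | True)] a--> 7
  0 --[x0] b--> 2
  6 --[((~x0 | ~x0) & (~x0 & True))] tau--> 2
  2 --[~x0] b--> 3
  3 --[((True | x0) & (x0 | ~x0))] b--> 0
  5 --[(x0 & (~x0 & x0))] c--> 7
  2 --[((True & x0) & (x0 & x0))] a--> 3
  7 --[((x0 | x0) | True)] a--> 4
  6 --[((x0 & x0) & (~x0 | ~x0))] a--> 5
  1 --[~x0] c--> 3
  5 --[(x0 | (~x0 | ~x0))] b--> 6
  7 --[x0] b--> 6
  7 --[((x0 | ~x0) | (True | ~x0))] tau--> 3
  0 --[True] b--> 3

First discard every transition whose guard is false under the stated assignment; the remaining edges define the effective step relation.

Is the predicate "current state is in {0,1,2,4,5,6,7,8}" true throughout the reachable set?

Answer: INVARIANT VIOLATED at state 3

Working:
Allowed set {0,1,2,4,5,6,7,8}
R = {0,3}
  0: ok
  3: VIOLATES
reach 3 via b — violates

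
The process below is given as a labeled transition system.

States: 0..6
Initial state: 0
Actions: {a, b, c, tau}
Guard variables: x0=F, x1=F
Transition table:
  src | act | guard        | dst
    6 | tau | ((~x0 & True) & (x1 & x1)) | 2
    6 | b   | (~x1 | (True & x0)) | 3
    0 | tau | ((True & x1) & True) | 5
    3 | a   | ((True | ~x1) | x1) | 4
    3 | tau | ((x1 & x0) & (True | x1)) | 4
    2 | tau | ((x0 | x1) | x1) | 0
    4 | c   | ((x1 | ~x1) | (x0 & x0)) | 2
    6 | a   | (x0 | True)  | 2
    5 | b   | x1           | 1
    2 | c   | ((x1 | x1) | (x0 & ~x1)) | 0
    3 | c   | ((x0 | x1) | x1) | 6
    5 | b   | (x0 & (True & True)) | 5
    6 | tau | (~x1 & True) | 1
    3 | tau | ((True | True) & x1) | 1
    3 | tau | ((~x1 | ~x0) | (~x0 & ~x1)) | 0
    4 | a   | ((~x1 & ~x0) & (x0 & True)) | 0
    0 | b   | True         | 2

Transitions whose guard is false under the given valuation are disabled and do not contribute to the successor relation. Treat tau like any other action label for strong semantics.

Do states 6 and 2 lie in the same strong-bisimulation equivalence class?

Bisimulation quotient by refinement:
  round 0: {{0,1,2,3,4,5,6}}
  round 1: {{0},{1,2,5},{3},{4},{6}}
Fixed point at round 2; 5 class(es).
class of 6: {6}; class of 2: {1,2,5}

Answer: NOT BISIMILAR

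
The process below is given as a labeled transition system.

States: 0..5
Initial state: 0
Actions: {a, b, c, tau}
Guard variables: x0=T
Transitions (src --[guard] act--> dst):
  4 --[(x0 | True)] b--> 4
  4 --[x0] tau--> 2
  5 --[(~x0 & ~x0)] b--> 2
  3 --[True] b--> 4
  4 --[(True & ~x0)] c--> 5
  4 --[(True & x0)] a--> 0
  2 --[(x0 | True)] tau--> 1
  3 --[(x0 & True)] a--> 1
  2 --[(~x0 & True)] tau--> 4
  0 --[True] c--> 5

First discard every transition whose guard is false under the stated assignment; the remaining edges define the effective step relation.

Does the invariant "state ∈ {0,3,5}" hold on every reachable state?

Answer: INVARIANT HOLDS

Working:
Inv-set: {0,3,5}
R = {0,5}
  0: ✓
  5: ✓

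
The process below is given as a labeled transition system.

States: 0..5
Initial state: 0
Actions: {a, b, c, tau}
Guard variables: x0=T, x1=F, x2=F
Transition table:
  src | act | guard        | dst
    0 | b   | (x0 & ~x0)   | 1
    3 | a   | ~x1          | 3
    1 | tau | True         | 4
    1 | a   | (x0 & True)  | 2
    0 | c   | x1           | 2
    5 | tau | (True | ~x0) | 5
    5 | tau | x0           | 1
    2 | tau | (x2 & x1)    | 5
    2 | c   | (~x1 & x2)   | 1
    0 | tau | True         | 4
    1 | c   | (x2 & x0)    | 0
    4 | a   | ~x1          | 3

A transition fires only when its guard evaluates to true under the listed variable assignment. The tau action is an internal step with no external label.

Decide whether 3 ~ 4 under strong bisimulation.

Answer: BISIMILAR

Working:
Compute ~ classes (split until stable):
  P[0] = {{0,1,2,3,4,5}}
  P[1] = {{0,5},{1},{2},{3,4}}
  P[2] = {{0},{1},{2},{3,4},{5}}
Fixed point at round 3; 5 class(es).
[3]={3,4}  [4]={3,4}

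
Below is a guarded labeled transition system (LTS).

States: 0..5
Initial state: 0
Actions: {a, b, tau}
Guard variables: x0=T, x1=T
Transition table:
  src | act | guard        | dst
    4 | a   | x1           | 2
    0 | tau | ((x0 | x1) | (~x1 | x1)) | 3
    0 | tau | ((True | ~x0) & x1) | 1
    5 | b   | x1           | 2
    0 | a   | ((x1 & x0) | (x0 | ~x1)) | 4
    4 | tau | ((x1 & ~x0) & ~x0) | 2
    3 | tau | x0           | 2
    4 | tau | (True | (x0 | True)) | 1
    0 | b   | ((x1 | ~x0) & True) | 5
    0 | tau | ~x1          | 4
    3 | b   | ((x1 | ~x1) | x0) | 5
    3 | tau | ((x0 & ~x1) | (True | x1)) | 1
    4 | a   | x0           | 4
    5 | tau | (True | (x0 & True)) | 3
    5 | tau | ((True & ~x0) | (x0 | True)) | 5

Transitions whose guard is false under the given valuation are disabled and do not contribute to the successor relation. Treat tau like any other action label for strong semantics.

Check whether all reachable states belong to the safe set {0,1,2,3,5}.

Inv-set: {0,1,2,3,5}
R = {0,1,2,3,4,5}
  0: safe
  1: safe
  2: safe
  3: safe
  4: ✗ unsafe
  5: safe
reach 4 via a — violates

Answer: INVARIANT VIOLATED at state 4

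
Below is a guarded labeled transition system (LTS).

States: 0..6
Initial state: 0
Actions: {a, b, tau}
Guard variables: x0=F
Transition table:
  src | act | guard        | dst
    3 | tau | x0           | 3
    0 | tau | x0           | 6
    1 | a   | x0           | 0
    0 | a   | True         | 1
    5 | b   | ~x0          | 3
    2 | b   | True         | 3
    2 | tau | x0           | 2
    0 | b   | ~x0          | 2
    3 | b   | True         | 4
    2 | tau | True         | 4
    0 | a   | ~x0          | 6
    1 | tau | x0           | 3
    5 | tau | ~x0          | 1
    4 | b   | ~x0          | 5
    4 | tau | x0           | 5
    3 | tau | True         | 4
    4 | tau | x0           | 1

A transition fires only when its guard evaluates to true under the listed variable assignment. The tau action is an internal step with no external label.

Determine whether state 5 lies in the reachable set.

Answer: REACHABLE

Trace:
10 transition(s) survive guard evaluation.
Layer 0: {0}
Layer 1: {1,2,6}  now seen {0,1,2,6}
Layer 2: {3,4}  now seen {0,1,2,3,4,6}
Layer 3: {5}  now seen {0,1,2,3,4,5,6}
Reachable = {0,1,2,3,4,5,6}
trace reaching 5: b·tau·b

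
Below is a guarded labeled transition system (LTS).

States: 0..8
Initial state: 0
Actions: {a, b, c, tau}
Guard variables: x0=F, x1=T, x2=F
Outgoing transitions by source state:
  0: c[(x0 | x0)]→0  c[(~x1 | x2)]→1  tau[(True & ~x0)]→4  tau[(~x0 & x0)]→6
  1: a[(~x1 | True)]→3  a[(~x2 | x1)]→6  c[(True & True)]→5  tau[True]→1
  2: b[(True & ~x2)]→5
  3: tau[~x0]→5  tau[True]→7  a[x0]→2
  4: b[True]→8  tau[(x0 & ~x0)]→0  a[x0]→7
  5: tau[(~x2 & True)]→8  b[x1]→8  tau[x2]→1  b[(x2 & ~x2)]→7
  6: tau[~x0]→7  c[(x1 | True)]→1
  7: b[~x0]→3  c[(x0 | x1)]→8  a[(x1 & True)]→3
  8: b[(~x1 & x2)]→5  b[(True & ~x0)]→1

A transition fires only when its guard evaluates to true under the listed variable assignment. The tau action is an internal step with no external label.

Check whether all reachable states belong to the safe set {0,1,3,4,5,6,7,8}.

Inv-set: {0,1,3,4,5,6,7,8}
R = {0,1,3,4,5,6,7,8}
  0: safe
  1: safe
  3: safe
  4: safe
  5: safe
  6: safe
  7: safe
  8: safe

Answer: INVARIANT HOLDS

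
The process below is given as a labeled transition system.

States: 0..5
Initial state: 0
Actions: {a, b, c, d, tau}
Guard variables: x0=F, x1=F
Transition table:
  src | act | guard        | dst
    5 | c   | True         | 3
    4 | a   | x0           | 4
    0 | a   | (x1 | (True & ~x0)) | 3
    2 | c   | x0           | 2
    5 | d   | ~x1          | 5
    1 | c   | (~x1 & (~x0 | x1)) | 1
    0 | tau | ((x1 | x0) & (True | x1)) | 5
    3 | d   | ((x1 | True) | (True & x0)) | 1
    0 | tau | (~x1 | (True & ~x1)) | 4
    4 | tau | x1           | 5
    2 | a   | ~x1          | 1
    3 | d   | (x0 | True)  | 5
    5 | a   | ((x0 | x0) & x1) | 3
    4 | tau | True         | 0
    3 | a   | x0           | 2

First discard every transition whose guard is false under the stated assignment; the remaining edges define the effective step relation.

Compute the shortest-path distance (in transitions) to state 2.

Breadth-first toward 2:
  L0 = {0}
  L1 = {3,4}
  L2 = {1,5}
2 never appears.

Answer: UNREACHABLE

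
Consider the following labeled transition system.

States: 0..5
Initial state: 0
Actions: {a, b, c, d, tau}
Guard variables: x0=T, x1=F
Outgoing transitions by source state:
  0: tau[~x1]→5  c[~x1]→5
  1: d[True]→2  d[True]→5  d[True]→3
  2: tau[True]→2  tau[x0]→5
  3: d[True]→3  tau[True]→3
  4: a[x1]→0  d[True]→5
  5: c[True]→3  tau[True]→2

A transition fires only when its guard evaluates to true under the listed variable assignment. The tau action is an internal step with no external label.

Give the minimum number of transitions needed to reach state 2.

Answer: 2

Working:
Layered search for 2:
  Layer 0: {0}
  Layer 1: {5}
  Layer 2: {2,3}
depth(2)=2, e.g. c·tau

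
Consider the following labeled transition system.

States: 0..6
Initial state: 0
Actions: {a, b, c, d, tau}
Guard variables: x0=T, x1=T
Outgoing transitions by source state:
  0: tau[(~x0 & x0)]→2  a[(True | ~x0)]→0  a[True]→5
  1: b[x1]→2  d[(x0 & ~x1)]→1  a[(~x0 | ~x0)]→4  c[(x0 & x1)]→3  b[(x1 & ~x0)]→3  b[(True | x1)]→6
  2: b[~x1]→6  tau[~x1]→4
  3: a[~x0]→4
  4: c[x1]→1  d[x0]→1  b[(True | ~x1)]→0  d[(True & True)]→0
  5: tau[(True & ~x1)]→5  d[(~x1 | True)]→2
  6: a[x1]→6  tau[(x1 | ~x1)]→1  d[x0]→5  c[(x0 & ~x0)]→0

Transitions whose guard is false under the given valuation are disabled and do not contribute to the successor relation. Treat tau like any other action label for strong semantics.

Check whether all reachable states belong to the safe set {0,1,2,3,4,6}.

Answer: INVARIANT VIOLATED at state 5

Working:
Safe = {0,1,2,3,4,6}
R = {0,2,5}
  0: safe
  2: safe
  5: outside
reach 5 via a — violates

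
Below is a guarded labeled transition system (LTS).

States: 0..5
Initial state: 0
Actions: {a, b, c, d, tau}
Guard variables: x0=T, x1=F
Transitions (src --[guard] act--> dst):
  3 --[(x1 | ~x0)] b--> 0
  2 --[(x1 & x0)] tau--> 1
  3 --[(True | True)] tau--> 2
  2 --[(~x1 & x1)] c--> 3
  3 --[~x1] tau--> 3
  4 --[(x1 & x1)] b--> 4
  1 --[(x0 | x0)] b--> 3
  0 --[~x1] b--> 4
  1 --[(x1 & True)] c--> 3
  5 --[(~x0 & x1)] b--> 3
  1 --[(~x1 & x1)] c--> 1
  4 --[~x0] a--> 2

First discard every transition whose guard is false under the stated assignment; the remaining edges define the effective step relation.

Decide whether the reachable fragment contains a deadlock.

Answer: DEADLOCK at state 4

Trace:
Reachable = {0,4}
  0: b→4  [1 out]
  4: ∅  [no exit]
trace reaching 4: b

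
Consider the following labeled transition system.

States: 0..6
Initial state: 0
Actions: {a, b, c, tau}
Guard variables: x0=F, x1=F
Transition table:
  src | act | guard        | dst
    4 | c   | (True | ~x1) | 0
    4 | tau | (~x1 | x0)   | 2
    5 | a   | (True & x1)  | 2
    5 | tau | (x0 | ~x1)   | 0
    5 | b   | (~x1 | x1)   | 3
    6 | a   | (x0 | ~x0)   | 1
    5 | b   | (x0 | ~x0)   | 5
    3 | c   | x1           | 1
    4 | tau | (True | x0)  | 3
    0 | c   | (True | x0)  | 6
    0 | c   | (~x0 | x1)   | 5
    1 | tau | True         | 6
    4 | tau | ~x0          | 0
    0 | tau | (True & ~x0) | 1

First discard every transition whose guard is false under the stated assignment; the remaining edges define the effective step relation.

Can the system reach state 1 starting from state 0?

Answer: REACHABLE

Analysis:
Guard filter leaves 12 enabled edge(s).
Layer 0: {0}
Layer 1: {1,5,6}  now seen {0,1,5,6}
Layer 2: {3}  now seen {0,1,3,5,6}
Reach set: {0,1,3,5,6}
Path to 1: tau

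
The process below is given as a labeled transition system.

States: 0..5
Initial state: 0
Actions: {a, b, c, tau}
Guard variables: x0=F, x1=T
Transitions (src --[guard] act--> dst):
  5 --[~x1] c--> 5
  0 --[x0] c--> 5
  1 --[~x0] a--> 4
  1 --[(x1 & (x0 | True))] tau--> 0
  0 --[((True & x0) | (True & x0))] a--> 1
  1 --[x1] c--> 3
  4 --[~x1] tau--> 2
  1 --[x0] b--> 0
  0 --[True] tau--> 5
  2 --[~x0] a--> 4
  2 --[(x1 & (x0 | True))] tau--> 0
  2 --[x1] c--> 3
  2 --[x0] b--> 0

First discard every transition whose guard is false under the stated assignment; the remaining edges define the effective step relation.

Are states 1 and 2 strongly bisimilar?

Answer: BISIMILAR

Trace:
Compute ~ classes (split until stable):
  π0 = {{0,1,2,3,4,5}}
  π1 = {{0},{1,2},{3,4,5}}
3 equivalence class(es) (converged in 2)
1∈{1,2}, 2∈{1,2}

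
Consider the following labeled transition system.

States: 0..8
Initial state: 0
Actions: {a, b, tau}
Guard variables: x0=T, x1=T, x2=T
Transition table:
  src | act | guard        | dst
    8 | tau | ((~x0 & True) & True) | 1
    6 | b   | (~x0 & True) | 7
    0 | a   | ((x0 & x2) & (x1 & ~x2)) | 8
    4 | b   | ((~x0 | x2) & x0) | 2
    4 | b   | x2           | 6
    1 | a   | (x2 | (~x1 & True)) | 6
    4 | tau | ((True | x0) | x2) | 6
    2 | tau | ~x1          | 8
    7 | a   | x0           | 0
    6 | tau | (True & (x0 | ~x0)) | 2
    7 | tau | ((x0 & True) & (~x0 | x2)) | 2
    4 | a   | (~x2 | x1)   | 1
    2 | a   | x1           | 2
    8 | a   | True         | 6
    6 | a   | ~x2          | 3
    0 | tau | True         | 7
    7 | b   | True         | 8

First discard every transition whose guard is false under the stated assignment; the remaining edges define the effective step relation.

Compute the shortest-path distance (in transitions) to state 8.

BFS to 8:
  L0 = {0}
  L1 = {7}
  L2 = {2,8}
depth(8)=2, e.g. tau·b

Answer: 2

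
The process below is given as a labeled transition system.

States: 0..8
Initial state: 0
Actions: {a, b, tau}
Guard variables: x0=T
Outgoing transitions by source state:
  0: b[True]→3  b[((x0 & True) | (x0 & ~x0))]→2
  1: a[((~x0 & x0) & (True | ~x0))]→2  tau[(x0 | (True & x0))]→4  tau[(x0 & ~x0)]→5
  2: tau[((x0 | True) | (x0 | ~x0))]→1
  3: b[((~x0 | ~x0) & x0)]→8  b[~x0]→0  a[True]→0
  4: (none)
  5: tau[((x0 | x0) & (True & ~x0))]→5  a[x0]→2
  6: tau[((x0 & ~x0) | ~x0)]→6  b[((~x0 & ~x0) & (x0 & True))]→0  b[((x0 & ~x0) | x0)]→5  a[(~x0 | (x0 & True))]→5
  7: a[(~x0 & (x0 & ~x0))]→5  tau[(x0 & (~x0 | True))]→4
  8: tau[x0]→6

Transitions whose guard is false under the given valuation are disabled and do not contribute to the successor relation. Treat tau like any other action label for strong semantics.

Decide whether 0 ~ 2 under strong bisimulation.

Refine partition for ~:
  P[0] = {{0,1,2,3,4,5,6,7,8}}
  P[1] = {{0},{1,2,7,8},{3,5},{4},{6}}
  P[2] = {{0},{1,7},{2},{3},{4},{5},{6},{8}}
Fixed point at round 3; 8 class(es).
[0]={0}  [2]={2}

Answer: NOT BISIMILAR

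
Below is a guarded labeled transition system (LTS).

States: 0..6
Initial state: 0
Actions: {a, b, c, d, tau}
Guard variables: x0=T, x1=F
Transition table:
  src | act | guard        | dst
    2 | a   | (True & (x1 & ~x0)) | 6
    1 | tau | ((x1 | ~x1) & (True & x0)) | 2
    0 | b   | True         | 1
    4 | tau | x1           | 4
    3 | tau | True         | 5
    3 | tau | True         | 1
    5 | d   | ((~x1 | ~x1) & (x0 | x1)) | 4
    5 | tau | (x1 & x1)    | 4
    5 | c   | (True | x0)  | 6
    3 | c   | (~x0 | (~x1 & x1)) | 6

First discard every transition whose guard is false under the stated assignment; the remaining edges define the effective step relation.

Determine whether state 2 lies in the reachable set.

After dropping false guards: 6 live edges.
Layer 0: {0}
Layer 1: {1}  cumulative {0,1}
Layer 2: {2}  cumulative {0,1,2}
Reachable = {0,1,2}
Path to 2: b·tau

Answer: REACHABLE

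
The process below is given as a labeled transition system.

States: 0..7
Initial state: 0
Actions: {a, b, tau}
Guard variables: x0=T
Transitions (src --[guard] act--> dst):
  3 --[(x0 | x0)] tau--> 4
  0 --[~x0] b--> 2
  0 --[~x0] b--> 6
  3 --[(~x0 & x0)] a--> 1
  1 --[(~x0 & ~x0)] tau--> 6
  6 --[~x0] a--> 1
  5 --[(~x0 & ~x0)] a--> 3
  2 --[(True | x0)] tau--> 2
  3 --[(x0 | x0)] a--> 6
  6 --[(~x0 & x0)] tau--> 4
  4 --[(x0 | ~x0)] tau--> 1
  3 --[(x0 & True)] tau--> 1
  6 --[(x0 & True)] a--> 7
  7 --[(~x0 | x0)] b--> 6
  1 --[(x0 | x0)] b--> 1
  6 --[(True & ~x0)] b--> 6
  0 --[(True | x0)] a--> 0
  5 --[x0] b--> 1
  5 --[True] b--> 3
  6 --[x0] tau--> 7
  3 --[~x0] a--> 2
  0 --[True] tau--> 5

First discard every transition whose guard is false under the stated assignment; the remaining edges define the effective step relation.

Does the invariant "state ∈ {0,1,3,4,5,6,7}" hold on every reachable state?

Safe = {0,1,3,4,5,6,7}
R = {0,1,3,4,5,6,7}
  0: safe
  1: safe
  3: safe
  4: safe
  5: safe
  6: safe
  7: safe

Answer: INVARIANT HOLDS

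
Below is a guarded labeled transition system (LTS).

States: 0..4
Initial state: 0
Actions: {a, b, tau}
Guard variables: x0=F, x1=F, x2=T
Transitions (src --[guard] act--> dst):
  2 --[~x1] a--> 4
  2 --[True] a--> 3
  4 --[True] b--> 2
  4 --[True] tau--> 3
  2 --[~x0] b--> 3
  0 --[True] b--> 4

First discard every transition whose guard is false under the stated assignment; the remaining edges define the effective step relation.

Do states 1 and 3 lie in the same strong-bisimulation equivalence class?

Bisimulation quotient by refinement:
  round 0: {{0,1,2,3,4}}
  round 1: {{0},{1,3},{2},{4}}
4 equivalence class(es) (converged in 2)
[1]={1,3}  [3]={1,3}

Answer: BISIMILAR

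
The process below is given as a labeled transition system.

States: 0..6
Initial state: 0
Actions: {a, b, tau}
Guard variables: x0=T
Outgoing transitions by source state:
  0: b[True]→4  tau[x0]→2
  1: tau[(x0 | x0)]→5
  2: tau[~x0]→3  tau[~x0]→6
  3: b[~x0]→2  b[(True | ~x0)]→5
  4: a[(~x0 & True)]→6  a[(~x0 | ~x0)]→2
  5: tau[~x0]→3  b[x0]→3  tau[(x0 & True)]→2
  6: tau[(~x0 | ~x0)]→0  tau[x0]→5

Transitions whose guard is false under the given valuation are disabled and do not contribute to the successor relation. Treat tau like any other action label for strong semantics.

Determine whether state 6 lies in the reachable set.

Answer: UNREACHABLE

Working:
7 transition(s) survive guard evaluation.
depth 0: {0}
depth 1: {2,4}  cumulative {0,2,4}
R = {0,2,4}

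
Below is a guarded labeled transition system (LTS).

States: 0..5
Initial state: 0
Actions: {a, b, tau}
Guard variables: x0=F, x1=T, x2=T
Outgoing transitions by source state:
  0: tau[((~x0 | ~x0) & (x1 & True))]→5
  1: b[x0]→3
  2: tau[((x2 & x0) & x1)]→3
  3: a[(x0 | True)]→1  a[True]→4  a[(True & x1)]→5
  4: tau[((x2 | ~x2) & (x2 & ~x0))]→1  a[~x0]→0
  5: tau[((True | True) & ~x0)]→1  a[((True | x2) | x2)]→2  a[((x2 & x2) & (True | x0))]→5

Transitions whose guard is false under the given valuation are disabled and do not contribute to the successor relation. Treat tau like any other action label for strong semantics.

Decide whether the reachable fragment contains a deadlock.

Reach set: {0,1,2,5}
  0: tau→5  [1 exit(s)]
  1: ∅  [deadlock]
  2: ∅  [deadlock]
  5: a→2  a→5  tau→1  [3 exit(s)]
witness 1: tau·tau

Answer: DEADLOCK at state 1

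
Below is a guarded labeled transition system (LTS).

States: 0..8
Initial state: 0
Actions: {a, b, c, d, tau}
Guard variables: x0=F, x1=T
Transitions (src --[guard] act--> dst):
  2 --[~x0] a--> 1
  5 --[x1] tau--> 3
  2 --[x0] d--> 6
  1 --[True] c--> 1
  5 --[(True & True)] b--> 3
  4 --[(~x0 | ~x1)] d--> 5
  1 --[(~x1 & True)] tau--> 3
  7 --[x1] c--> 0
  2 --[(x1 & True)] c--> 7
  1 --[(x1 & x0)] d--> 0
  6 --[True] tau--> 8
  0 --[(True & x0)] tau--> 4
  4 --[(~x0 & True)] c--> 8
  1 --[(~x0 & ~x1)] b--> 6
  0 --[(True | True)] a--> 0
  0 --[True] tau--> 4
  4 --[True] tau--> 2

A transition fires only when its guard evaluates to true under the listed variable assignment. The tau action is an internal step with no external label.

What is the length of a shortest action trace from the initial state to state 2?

Breadth-first toward 2:
  Layer 0: {0}
  Layer 1: {4}
  Layer 2: {2,5,8}
first hit 2 at d=2 via tau·tau

Answer: 2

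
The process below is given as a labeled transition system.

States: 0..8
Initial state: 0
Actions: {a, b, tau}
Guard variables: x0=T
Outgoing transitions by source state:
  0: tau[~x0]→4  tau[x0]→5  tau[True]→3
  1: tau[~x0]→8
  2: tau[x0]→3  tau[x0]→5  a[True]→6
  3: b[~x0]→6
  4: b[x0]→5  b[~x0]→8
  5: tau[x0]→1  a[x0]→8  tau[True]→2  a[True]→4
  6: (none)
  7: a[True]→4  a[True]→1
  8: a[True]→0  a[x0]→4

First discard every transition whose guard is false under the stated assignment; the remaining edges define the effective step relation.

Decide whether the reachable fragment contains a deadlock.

Answer: DEADLOCK at state 1

Trace:
Reach set: {0,1,2,3,4,5,6,8}
  0: tau→3  tau→5  [2 out]
  1: ∅  [STUCK]
  2: a→6  tau→3  tau→5  [3 out]
  3: ∅  [STUCK]
  4: b→5  [1 out]
  5: a→4  a→8  tau→1  tau→2  [4 out]
  6: ∅  [STUCK]
  8: a→0  a→4  [2 out]
witness 1: tau·tau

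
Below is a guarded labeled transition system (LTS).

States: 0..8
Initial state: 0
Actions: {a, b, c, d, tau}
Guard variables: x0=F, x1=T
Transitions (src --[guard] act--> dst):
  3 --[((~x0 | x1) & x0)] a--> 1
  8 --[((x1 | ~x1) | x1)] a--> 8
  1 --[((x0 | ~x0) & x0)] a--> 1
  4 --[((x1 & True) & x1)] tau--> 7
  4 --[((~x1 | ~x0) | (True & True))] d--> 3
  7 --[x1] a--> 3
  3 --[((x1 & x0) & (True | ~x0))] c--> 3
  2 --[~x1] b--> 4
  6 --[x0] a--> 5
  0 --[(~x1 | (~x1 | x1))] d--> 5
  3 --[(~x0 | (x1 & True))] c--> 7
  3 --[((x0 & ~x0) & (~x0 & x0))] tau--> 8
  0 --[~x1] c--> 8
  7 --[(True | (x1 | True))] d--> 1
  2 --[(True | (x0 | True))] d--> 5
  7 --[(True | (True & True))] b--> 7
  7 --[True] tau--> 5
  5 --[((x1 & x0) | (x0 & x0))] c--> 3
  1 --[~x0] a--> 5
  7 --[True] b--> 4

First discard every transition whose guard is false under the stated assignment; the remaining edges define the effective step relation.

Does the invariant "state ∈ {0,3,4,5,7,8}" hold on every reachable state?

Inv-set: {0,3,4,5,7,8}
Reach set: {0,5}
  0: safe
  5: safe

Answer: INVARIANT HOLDS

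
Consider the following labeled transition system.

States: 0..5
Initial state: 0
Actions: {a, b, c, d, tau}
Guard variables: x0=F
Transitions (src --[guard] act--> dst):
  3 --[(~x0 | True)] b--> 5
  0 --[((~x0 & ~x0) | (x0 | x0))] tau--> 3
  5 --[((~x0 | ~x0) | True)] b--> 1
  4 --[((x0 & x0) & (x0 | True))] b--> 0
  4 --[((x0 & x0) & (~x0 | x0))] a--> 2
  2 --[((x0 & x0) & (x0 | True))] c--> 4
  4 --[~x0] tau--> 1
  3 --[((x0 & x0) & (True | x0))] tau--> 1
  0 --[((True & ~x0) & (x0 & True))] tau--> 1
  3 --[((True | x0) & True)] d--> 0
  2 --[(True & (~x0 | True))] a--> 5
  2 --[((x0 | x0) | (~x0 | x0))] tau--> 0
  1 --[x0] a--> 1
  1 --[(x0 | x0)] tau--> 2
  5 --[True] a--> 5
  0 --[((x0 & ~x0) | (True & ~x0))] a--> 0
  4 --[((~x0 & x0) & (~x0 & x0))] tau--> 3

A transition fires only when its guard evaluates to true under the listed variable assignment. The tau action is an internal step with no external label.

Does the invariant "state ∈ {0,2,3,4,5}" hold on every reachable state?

Answer: INVARIANT VIOLATED at state 1

Working:
Inv-set: {0,2,3,4,5}
R = {0,1,3,5}
  0: ok
  1: ✗ unsafe
  3: ok
  5: ok
witness against invariant: tau·b·b → 1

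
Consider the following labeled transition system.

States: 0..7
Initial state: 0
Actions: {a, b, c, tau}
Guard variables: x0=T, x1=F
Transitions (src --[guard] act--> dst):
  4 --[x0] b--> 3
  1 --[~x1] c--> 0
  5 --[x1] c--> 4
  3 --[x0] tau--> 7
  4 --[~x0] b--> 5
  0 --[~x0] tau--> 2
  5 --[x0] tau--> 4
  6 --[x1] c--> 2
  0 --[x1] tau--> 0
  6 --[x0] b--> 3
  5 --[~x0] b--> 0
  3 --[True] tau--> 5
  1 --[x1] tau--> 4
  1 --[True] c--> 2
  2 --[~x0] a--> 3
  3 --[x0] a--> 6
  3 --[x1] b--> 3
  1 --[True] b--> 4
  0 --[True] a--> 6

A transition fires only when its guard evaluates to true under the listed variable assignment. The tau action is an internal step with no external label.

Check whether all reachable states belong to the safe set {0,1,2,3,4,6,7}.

Answer: INVARIANT VIOLATED at state 5

Working:
Safe = {0,1,2,3,4,6,7}
Reach set: {0,3,4,5,6,7}
  0: ok
  3: ok
  4: ok
  5: ✗ unsafe
  6: ok
  7: ok
reach 5 via a·b·tau — violates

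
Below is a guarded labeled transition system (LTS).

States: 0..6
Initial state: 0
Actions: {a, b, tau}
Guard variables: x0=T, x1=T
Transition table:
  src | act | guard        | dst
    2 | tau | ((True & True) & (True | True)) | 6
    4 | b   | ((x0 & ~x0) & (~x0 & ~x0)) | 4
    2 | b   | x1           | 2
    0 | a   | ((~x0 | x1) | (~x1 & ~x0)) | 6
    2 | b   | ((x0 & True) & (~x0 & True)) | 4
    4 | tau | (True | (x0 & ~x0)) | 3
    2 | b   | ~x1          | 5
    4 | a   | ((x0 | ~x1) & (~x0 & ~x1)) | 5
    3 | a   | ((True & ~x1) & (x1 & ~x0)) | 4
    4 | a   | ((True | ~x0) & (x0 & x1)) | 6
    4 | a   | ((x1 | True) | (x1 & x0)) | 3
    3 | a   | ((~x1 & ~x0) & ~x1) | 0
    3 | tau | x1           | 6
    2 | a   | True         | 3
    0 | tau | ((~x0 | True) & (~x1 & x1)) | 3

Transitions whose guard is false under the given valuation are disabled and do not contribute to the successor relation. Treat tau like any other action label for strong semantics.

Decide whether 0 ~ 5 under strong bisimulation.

Compute ~ classes (split until stable):
  π0 = {{0,1,2,3,4,5,6}}
  π1 = {{0},{1,5,6},{2},{3},{4}}
stable after 2 split(s): 5 block(s)
[0]={0}  [5]={1,5,6}

Answer: NOT BISIMILAR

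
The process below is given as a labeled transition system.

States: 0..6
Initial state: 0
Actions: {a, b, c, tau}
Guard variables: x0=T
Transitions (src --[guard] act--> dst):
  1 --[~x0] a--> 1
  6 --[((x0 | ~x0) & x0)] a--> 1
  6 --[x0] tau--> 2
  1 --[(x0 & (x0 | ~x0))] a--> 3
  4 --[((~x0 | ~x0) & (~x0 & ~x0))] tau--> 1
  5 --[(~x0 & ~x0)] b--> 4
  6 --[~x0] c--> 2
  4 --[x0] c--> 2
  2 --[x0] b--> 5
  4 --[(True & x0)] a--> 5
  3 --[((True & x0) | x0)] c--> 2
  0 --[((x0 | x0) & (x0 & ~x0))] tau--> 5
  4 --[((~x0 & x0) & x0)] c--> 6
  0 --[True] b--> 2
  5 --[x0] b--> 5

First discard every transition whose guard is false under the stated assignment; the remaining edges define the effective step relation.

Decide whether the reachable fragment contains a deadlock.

Answer: DEADLOCK-FREE

Analysis:
R = {0,2,5}
  0: b→2  [1 out]
  2: b→5  [1 out]
  5: b→5  [1 out]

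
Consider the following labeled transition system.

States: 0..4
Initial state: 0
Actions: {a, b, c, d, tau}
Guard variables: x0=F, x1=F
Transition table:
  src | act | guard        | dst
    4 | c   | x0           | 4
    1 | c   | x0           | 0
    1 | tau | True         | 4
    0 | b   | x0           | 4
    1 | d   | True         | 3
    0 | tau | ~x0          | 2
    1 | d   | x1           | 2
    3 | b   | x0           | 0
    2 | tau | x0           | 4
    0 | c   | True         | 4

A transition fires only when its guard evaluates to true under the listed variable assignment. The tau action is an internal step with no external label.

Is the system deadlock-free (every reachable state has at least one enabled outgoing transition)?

Reach set: {0,2,4}
  0: c→4  tau→2  [2 exit(s)]
  2: ∅  [deadlock]
  4: ∅  [deadlock]
Path to 2: tau

Answer: DEADLOCK at state 2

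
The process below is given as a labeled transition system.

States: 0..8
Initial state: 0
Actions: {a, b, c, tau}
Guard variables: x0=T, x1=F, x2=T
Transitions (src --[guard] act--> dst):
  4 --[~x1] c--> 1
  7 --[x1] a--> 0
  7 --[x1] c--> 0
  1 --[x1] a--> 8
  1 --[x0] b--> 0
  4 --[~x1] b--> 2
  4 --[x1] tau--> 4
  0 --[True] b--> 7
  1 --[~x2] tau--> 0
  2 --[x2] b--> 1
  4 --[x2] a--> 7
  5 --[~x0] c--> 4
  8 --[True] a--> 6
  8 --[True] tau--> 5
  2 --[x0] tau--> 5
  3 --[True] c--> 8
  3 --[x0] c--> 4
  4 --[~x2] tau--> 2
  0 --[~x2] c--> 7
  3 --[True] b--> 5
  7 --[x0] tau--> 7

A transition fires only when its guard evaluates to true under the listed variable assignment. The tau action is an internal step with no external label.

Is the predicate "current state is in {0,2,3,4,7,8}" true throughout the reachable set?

Answer: INVARIANT HOLDS

Analysis:
Inv-set: {0,2,3,4,7,8}
R = {0,7}
  0: ✓
  7: ✓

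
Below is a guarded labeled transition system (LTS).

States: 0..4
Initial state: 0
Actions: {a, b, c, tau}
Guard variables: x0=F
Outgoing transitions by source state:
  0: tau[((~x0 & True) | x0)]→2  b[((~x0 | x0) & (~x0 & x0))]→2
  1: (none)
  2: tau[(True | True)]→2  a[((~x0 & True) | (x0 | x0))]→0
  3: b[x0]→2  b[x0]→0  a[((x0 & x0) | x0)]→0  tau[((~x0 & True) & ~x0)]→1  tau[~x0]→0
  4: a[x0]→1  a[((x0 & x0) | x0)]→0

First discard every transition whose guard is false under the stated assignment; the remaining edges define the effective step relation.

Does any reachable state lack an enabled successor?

Reach set: {0,2}
  0: tau→2  [1 exit(s)]
  2: a→0  tau→2  [2 exit(s)]

Answer: DEADLOCK-FREE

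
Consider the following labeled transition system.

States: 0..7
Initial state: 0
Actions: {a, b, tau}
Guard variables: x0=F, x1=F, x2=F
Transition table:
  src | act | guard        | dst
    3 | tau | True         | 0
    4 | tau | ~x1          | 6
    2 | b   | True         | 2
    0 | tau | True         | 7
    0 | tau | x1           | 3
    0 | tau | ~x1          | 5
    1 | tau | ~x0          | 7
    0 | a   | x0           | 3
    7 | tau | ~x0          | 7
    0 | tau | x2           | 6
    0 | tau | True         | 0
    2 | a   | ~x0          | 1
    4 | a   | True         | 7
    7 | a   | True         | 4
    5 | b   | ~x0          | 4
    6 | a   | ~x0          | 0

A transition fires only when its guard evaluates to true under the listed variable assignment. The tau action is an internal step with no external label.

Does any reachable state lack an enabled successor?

Reachable = {0,4,5,6,7}
  0: tau→0  tau→5  tau→7  [3 exit(s)]
  4: a→7  tau→6  [2 exit(s)]
  5: b→4  [1 exit(s)]
  6: a→0  [1 exit(s)]
  7: a→4  tau→7  [2 exit(s)]

Answer: DEADLOCK-FREE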